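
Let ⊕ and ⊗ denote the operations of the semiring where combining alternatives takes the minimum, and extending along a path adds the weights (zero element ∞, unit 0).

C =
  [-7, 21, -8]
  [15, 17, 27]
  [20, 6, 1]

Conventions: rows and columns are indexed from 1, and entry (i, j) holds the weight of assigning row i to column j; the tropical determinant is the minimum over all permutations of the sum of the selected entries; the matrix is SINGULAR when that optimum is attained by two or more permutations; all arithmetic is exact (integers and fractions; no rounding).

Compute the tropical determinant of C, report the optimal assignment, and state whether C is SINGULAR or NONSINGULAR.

σ = (1, 2, 3): (-7) + 17 + 1 = 11
σ = (1, 3, 2): (-7) + 27 + 6 = 26
σ = (2, 1, 3): 21 + 15 + 1 = 37
σ = (2, 3, 1): 21 + 27 + 20 = 68
σ = (3, 1, 2): (-8) + 15 + 6 = 13
σ = (3, 2, 1): (-8) + 17 + 20 = 29
Optimal value attained by: σ = (1, 2, 3).
Answer: det⊕(C) = 11; verdict: NONSINGULAR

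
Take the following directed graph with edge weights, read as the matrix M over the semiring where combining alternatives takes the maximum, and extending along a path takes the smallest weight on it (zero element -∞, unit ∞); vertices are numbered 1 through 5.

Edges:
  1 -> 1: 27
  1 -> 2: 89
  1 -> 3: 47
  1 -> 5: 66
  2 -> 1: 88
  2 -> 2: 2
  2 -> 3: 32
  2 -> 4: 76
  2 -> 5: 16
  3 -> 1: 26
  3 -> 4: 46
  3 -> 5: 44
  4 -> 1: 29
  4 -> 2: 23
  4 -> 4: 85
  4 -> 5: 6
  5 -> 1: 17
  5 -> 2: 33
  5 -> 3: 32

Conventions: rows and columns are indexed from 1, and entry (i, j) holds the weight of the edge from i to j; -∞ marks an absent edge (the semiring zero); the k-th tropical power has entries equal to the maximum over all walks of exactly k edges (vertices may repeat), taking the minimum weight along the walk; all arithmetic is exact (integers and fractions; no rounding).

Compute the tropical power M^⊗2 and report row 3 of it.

M^⊗2:
  [88, 33, 32, 76, 44]
  [29, 88, 47, 76, 66]
  [29, 33, 32, 46, 26]
  [29, 29, 29, 85, 29]
  [33, 17, 32, 33, 32]
Answer: row 3 of M^⊗2 = [29, 33, 32, 46, 26]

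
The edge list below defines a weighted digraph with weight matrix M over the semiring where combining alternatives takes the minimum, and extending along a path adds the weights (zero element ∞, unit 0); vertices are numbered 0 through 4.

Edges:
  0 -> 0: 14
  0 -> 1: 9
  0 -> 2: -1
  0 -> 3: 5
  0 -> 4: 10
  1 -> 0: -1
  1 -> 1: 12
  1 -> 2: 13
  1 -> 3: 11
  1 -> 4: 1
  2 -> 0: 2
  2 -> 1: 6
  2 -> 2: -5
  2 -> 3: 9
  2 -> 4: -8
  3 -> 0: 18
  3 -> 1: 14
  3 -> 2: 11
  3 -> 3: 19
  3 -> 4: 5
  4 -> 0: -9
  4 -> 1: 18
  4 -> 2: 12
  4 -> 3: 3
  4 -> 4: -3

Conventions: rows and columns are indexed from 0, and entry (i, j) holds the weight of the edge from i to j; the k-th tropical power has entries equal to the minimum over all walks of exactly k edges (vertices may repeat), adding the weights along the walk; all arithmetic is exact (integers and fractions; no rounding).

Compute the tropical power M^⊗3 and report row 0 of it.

M^⊗2:
  [1, 5, -6, 8, -9]
  [-8, 8, -2, 4, -2]
  [-17, 1, -10, -5, -13]
  [-4, 17, 6, 8, 2]
  [-12, 0, -10, -4, -6]
M^⊗3:
  [-18, 0, -11, -6, -14]
  [-11, 1, -9, -3, -10]
  [-22, -8, -18, -12, -18]
  [-7, 5, -5, 1, -2]
  [-15, -4, -15, -7, -18]
Answer: row 0 of M^⊗3 = [-18, 0, -11, -6, -14]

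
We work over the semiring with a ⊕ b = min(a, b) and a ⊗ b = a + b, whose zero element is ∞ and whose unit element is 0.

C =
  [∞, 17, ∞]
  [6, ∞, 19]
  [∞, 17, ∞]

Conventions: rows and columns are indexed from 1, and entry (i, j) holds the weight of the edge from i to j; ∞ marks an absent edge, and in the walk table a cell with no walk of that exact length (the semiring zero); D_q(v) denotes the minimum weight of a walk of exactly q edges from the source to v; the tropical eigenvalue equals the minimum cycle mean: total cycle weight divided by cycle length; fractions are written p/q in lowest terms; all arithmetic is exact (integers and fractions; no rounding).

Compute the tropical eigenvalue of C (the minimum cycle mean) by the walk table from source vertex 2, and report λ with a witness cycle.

q=0: [∞, 0, ∞]
q=1: [6, ∞, 19]
q=2: [∞, 23, ∞]
q=3: [29, ∞, 42]
Optimal cycle mean attained by: cycle 1->2->1, total 17 + 6, length 2.
Answer: λ = 23/2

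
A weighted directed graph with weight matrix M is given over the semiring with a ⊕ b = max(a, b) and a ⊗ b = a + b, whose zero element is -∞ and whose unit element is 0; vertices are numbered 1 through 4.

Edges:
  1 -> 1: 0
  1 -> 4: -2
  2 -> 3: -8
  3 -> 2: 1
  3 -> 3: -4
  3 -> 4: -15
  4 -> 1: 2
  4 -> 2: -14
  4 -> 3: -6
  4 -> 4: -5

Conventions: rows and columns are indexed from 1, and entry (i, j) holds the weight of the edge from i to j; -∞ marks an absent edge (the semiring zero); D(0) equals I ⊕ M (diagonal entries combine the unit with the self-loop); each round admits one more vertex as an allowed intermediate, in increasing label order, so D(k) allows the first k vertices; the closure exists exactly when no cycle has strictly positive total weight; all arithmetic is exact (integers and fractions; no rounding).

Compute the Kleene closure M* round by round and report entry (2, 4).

D(0):
  [0, -∞, -∞, -2]
  [-∞, 0, -8, -∞]
  [-∞, 1, 0, -15]
  [2, -14, -6, 0]
D(1):
  [0, -∞, -∞, -2]
  [-∞, 0, -8, -∞]
  [-∞, 1, 0, -15]
  [2, -14, -6, 0]
D(2):
  [0, -∞, -∞, -2]
  [-∞, 0, -8, -∞]
  [-∞, 1, 0, -15]
  [2, -14, -6, 0]
D(3):
  [0, -∞, -∞, -2]
  [-∞, 0, -8, -23]
  [-∞, 1, 0, -15]
  [2, -5, -6, 0]
D(4):
  [0, -7, -8, -2]
  [-21, 0, -8, -23]
  [-13, 1, 0, -15]
  [2, -5, -6, 0]
Answer: M*[2][4] = -23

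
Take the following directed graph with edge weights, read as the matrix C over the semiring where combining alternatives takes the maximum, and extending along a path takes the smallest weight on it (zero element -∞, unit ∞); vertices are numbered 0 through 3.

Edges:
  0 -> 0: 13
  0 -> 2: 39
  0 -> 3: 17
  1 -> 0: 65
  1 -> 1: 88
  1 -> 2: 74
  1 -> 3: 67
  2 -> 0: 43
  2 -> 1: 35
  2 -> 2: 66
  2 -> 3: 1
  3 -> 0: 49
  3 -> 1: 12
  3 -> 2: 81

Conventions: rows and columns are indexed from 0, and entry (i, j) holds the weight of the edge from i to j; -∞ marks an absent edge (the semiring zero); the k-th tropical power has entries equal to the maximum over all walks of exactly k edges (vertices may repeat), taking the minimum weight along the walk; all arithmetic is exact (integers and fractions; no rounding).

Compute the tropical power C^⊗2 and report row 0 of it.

C^⊗2:
  [39, 35, 39, 13]
  [65, 88, 74, 67]
  [43, 35, 66, 35]
  [43, 35, 66, 17]
Answer: row 0 of C^⊗2 = [39, 35, 39, 13]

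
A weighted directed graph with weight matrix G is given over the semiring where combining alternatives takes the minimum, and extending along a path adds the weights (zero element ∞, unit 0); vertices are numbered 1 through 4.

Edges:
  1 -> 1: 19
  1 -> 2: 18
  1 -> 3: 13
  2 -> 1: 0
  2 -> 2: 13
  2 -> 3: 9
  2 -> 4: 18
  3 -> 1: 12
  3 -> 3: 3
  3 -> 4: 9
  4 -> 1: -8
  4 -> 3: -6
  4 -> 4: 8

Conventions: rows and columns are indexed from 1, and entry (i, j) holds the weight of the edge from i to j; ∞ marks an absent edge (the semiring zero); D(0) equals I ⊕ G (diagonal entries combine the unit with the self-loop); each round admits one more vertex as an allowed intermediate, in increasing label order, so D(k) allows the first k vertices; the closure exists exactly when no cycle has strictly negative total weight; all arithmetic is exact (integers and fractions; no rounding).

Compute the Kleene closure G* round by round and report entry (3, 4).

D(0):
  [0, 18, 13, ∞]
  [0, 0, 9, 18]
  [12, ∞, 0, 9]
  [-8, ∞, -6, 0]
D(1):
  [0, 18, 13, ∞]
  [0, 0, 9, 18]
  [12, 30, 0, 9]
  [-8, 10, -6, 0]
D(2):
  [0, 18, 13, 36]
  [0, 0, 9, 18]
  [12, 30, 0, 9]
  [-8, 10, -6, 0]
D(3):
  [0, 18, 13, 22]
  [0, 0, 9, 18]
  [12, 30, 0, 9]
  [-8, 10, -6, 0]
D(4):
  [0, 18, 13, 22]
  [0, 0, 9, 18]
  [1, 19, 0, 9]
  [-8, 10, -6, 0]
Answer: G*[3][4] = 9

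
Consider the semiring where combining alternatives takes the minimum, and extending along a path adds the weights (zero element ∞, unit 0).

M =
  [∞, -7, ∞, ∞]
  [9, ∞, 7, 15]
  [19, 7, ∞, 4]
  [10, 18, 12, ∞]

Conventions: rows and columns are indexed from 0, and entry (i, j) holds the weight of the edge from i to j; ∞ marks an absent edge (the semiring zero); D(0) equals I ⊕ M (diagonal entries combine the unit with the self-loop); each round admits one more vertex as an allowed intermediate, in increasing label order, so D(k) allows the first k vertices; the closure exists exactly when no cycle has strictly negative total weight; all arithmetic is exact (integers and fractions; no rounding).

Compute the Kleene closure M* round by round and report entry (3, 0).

D(0):
  [0, -7, ∞, ∞]
  [9, 0, 7, 15]
  [19, 7, 0, 4]
  [10, 18, 12, 0]
D(1):
  [0, -7, ∞, ∞]
  [9, 0, 7, 15]
  [19, 7, 0, 4]
  [10, 3, 12, 0]
D(2):
  [0, -7, 0, 8]
  [9, 0, 7, 15]
  [16, 7, 0, 4]
  [10, 3, 10, 0]
D(3):
  [0, -7, 0, 4]
  [9, 0, 7, 11]
  [16, 7, 0, 4]
  [10, 3, 10, 0]
D(4):
  [0, -7, 0, 4]
  [9, 0, 7, 11]
  [14, 7, 0, 4]
  [10, 3, 10, 0]
Answer: M*[3][0] = 10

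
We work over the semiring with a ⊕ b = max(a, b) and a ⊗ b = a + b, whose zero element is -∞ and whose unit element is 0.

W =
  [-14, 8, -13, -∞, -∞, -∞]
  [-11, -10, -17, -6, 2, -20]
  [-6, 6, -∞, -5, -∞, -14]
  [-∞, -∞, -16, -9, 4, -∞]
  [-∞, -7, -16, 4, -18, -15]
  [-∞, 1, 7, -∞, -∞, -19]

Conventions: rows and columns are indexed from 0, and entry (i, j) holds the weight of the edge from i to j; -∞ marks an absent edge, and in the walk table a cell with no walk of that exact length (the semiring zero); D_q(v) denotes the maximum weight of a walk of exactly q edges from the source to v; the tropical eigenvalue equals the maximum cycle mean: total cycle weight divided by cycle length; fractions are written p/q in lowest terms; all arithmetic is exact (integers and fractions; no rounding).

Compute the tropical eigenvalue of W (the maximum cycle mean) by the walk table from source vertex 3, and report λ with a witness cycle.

q=0: [-∞, -∞, -∞, 0, -∞, -∞]
q=1: [-∞, -∞, -16, -9, 4, -∞]
q=2: [-22, -3, -12, 8, -5, -11]
q=3: [-14, -6, -4, -1, 12, -20]
q=4: [-10, 5, -4, 16, 3, -3]
q=5: [-6, 2, 4, 7, 20, -12]
q=6: [-2, 13, 4, 24, 11, 5]
Optimal cycle mean attained by: cycle 3->4->3, total 4 + 4, length 2.
Answer: λ = 4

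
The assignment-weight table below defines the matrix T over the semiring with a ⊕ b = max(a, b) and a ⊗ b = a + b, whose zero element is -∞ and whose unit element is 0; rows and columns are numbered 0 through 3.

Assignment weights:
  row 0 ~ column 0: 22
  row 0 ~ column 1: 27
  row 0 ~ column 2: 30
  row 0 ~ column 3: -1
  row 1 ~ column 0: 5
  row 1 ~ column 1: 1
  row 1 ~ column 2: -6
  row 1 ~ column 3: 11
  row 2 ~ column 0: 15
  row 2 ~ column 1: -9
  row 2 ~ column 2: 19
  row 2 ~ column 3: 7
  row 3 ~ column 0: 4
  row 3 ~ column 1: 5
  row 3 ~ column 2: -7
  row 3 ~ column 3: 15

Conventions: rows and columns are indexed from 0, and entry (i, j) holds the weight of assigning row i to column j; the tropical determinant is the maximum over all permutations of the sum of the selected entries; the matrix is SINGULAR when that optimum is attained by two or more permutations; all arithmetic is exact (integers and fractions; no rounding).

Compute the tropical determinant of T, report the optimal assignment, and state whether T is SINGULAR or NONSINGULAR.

σ = (0, 1, 2, 3): 22 + 1 + 19 + 15 = 57
σ = (0, 1, 3, 2): 22 + 1 + 7 + (-7) = 23
σ = (0, 2, 1, 3): 22 + (-6) + (-9) + 15 = 22
σ = (0, 2, 3, 1): 22 + (-6) + 7 + 5 = 28
σ = (0, 3, 1, 2): 22 + 11 + (-9) + (-7) = 17
σ = (0, 3, 2, 1): 22 + 11 + 19 + 5 = 57
σ = (1, 0, 2, 3): 27 + 5 + 19 + 15 = 66
σ = (1, 0, 3, 2): 27 + 5 + 7 + (-7) = 32
σ = (1, 2, 0, 3): 27 + (-6) + 15 + 15 = 51
σ = (1, 2, 3, 0): 27 + (-6) + 7 + 4 = 32
σ = (1, 3, 0, 2): 27 + 11 + 15 + (-7) = 46
σ = (1, 3, 2, 0): 27 + 11 + 19 + 4 = 61
σ = (2, 0, 1, 3): 30 + 5 + (-9) + 15 = 41
σ = (2, 0, 3, 1): 30 + 5 + 7 + 5 = 47
σ = (2, 1, 0, 3): 30 + 1 + 15 + 15 = 61
σ = (2, 1, 3, 0): 30 + 1 + 7 + 4 = 42
σ = (2, 3, 0, 1): 30 + 11 + 15 + 5 = 61
σ = (2, 3, 1, 0): 30 + 11 + (-9) + 4 = 36
σ = (3, 0, 1, 2): (-1) + 5 + (-9) + (-7) = -12
σ = (3, 0, 2, 1): (-1) + 5 + 19 + 5 = 28
σ = (3, 1, 0, 2): (-1) + 1 + 15 + (-7) = 8
σ = (3, 1, 2, 0): (-1) + 1 + 19 + 4 = 23
σ = (3, 2, 0, 1): (-1) + (-6) + 15 + 5 = 13
σ = (3, 2, 1, 0): (-1) + (-6) + (-9) + 4 = -12
Optimal value attained by: σ = (1, 0, 2, 3).
Answer: det⊕(T) = 66; verdict: NONSINGULAR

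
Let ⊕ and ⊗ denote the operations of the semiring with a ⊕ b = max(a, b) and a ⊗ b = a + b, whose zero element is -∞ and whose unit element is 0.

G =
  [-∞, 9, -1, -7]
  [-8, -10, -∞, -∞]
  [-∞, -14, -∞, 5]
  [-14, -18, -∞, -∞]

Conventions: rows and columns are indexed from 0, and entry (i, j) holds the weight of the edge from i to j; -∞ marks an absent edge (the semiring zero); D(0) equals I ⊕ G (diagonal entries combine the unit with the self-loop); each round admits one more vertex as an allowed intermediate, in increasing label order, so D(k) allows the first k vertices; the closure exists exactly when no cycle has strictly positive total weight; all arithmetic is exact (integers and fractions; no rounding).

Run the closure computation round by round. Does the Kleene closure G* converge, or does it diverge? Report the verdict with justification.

D(0):
  [0, 9, -1, -7]
  [-8, 0, -∞, -∞]
  [-∞, -14, 0, 5]
  [-14, -18, -∞, 0]
Detection: at round 1, diagonal entry (1, 1) turns strictly positive.
Key observation: the cycle 1->0->1 has total weight (-8) + 9, which is strictly positive.
Answer: DIVERGES — positive cycle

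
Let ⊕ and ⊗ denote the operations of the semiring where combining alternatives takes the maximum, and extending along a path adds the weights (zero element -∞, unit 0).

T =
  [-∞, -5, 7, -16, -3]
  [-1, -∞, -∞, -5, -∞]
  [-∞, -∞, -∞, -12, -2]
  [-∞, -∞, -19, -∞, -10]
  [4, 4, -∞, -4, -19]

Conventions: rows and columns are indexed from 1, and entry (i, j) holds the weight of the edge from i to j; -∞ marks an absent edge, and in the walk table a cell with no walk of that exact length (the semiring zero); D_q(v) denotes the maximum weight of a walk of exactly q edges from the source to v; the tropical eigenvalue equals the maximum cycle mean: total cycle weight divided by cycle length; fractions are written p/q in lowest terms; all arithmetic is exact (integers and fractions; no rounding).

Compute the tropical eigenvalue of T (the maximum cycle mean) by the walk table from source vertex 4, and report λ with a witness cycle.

q=0: [-∞, -∞, -∞, 0, -∞]
q=1: [-∞, -∞, -19, -∞, -10]
q=2: [-6, -6, -∞, -14, -21]
q=3: [-7, -11, 1, -11, -9]
q=4: [-5, -5, 0, -11, -1]
q=5: [3, 3, 2, -5, -2]
Optimal cycle mean attained by: cycle 1->3->5->1, total 7 + (-2) + 4, length 3.
Answer: λ = 3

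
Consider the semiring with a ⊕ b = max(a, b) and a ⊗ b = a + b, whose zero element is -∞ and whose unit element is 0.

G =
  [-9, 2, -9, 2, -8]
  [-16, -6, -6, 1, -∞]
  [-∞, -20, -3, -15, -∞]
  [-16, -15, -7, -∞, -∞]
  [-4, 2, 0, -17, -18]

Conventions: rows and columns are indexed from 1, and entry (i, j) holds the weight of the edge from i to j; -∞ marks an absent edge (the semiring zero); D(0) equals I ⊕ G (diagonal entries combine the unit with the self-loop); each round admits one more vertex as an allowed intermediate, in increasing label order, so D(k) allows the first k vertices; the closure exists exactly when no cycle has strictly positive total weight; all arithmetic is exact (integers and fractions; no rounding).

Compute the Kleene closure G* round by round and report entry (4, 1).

D(0):
  [0, 2, -9, 2, -8]
  [-16, 0, -6, 1, -∞]
  [-∞, -20, 0, -15, -∞]
  [-16, -15, -7, 0, -∞]
  [-4, 2, 0, -17, 0]
D(1):
  [0, 2, -9, 2, -8]
  [-16, 0, -6, 1, -24]
  [-∞, -20, 0, -15, -∞]
  [-16, -14, -7, 0, -24]
  [-4, 2, 0, -2, 0]
D(2):
  [0, 2, -4, 3, -8]
  [-16, 0, -6, 1, -24]
  [-36, -20, 0, -15, -44]
  [-16, -14, -7, 0, -24]
  [-4, 2, 0, 3, 0]
D(3):
  [0, 2, -4, 3, -8]
  [-16, 0, -6, 1, -24]
  [-36, -20, 0, -15, -44]
  [-16, -14, -7, 0, -24]
  [-4, 2, 0, 3, 0]
D(4):
  [0, 2, -4, 3, -8]
  [-15, 0, -6, 1, -23]
  [-31, -20, 0, -15, -39]
  [-16, -14, -7, 0, -24]
  [-4, 2, 0, 3, 0]
D(5):
  [0, 2, -4, 3, -8]
  [-15, 0, -6, 1, -23]
  [-31, -20, 0, -15, -39]
  [-16, -14, -7, 0, -24]
  [-4, 2, 0, 3, 0]
Answer: G*[4][1] = -16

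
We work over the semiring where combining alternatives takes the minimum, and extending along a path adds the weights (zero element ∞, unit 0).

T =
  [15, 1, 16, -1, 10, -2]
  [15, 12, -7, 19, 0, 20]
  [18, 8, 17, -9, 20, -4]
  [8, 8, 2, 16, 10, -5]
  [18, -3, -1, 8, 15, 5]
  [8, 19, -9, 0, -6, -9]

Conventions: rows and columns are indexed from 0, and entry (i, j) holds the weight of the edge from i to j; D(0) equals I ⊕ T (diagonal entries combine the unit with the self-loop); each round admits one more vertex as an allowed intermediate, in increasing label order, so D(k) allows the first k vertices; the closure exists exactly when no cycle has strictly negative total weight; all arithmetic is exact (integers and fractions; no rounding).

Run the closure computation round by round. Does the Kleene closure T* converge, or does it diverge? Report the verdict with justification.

Detection: at round 0, diagonal entry (5, 5) turns strictly negative.
Key observation: the cycle 5->5 has total weight (-9), which is strictly negative.
Answer: DIVERGES — negative cycle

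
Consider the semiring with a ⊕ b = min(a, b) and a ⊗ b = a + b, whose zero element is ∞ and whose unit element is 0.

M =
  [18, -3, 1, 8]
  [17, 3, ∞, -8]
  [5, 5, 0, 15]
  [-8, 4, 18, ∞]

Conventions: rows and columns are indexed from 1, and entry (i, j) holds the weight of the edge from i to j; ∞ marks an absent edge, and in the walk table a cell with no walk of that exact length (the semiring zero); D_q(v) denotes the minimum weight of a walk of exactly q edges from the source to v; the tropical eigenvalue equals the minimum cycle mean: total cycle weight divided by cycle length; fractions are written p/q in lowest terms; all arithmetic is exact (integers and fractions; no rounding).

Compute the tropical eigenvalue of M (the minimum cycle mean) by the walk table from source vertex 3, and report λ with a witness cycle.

q=0: [∞, ∞, 0, ∞]
q=1: [5, 5, 0, 15]
q=2: [5, 2, 0, -3]
q=3: [-11, 1, 0, -6]
q=4: [-14, -14, -10, -7]
Optimal cycle mean attained by: cycle 1->2->4->1, total (-3) + (-8) + (-8), length 3.
Answer: λ = -19/3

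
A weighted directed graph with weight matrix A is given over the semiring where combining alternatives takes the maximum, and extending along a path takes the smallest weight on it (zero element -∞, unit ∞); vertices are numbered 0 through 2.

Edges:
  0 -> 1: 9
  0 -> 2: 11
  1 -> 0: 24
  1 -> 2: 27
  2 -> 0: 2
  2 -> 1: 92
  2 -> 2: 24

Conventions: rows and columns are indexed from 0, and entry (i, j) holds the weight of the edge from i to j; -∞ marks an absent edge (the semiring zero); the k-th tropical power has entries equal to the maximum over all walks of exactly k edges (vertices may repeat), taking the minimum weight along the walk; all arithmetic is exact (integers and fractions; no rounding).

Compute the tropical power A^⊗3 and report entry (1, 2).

A^⊗2:
  [9, 11, 11]
  [2, 27, 24]
  [24, 24, 27]
A^⊗3:
  [11, 11, 11]
  [24, 24, 27]
  [24, 27, 24]
Key observation: the optimum is the walk 1->2->1->2, with weight 27 min 92 min 27 = 27.
Optimal value attained by: walk 1->2->1->2.
Answer: (A^⊗3)[1][2] = 27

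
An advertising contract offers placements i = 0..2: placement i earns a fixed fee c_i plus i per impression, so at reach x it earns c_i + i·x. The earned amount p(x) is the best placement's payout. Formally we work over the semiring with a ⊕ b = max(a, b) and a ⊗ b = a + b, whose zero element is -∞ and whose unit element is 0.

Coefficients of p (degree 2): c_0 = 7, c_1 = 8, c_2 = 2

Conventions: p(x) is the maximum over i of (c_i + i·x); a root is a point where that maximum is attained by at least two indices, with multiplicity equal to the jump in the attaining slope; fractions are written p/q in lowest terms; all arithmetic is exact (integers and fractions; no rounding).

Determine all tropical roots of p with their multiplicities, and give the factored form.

hull edge (i=0, c=7) to (i=1, c=8): slope 1, span 1
hull edge (i=1, c=8) to (i=2, c=2): slope -6, span 1
Factored form: p(x) = 2 ⊗ (x ⊕ (-1)) ⊗ (x ⊕ 6)
Answer: roots = -1 (mult 1), 6 (mult 1)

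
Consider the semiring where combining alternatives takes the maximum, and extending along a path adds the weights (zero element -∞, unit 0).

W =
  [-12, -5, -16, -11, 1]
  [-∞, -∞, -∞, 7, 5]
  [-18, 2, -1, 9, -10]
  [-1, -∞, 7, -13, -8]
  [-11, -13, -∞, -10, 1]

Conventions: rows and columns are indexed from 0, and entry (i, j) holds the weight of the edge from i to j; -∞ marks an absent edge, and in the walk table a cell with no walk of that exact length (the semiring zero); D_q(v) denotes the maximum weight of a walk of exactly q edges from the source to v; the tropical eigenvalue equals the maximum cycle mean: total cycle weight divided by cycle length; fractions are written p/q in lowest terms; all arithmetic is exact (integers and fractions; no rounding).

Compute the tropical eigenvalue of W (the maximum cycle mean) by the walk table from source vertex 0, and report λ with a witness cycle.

q=0: [0, -∞, -∞, -∞, -∞]
q=1: [-12, -5, -16, -11, 1]
q=2: [-10, -12, -4, 2, 2]
q=3: [1, -2, 9, 5, 3]
q=4: [4, 11, 12, 18, 4]
q=5: [17, 14, 25, 21, 16]
Optimal cycle mean attained by: cycle 2->3->2, total 9 + 7, length 2.
Answer: λ = 8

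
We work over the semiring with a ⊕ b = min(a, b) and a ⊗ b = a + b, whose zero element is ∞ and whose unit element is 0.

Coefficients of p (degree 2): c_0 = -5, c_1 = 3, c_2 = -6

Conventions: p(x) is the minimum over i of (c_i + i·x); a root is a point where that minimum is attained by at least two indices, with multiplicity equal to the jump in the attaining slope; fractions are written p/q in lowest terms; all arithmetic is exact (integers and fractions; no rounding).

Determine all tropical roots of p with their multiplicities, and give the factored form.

hull edge (i=0, c=-5) to (i=2, c=-6): slope -1/2, span 2
Factored form: p(x) = -6 ⊗ (x ⊕ 1/2) ⊗ (x ⊕ 1/2)
Answer: roots = 1/2 (mult 2)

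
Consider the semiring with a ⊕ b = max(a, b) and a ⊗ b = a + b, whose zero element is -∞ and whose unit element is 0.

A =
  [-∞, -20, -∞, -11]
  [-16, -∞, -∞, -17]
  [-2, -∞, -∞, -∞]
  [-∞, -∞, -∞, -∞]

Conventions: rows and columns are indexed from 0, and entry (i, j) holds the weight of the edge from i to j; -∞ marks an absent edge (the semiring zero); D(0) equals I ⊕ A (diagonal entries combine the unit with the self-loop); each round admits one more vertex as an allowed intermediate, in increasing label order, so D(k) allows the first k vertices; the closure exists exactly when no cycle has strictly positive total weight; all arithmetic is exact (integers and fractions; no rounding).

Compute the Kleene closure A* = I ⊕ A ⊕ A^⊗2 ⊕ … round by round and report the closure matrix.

D(0):
  [0, -20, -∞, -11]
  [-16, 0, -∞, -17]
  [-2, -∞, 0, -∞]
  [-∞, -∞, -∞, 0]
D(1):
  [0, -20, -∞, -11]
  [-16, 0, -∞, -17]
  [-2, -22, 0, -13]
  [-∞, -∞, -∞, 0]
D(2):
  [0, -20, -∞, -11]
  [-16, 0, -∞, -17]
  [-2, -22, 0, -13]
  [-∞, -∞, -∞, 0]
D(3):
  [0, -20, -∞, -11]
  [-16, 0, -∞, -17]
  [-2, -22, 0, -13]
  [-∞, -∞, -∞, 0]
D(4):
  [0, -20, -∞, -11]
  [-16, 0, -∞, -17]
  [-2, -22, 0, -13]
  [-∞, -∞, -∞, 0]
Answer: A* = [[0, -20, -∞, -11], [-16, 0, -∞, -17], [-2, -22, 0, -13], [-∞, -∞, -∞, 0]]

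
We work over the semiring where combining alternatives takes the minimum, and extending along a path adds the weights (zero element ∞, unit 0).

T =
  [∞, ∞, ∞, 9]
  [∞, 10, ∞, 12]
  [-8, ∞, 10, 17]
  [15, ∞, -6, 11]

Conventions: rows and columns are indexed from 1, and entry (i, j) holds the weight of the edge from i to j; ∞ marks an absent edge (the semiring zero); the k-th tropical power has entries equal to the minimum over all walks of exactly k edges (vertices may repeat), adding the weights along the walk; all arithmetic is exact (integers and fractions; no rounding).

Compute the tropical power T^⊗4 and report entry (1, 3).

T^⊗2:
  [24, ∞, 3, 20]
  [27, 20, 6, 22]
  [2, ∞, 11, 1]
  [-14, ∞, 4, 11]
T^⊗3:
  [-5, ∞, 13, 20]
  [-2, 30, 16, 23]
  [3, ∞, -5, 11]
  [-4, ∞, 5, -5]
T^⊗4:
  [5, ∞, 14, 4]
  [8, 40, 17, 7]
  [-13, ∞, 5, 12]
  [-3, ∞, -11, 5]
Key observation: the optimum is the walk 1->4->3->4->3, with weight 9 + (-6) + 17 + (-6) = 14.
Optimal value attained by: walk 1->4->3->4->3.
Answer: (T^⊗4)[1][3] = 14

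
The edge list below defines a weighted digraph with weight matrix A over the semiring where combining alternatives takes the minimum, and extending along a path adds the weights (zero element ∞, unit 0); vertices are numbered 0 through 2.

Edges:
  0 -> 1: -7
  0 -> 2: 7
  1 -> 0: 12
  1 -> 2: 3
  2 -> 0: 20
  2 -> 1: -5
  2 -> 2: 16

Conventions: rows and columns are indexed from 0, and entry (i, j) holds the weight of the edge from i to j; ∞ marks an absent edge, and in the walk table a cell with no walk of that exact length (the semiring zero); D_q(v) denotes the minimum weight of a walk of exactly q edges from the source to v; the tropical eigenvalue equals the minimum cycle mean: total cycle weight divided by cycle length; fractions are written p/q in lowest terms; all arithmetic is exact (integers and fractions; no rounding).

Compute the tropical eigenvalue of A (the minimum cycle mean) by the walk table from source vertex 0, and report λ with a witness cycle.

q=0: [0, ∞, ∞]
q=1: [∞, -7, 7]
q=2: [5, 2, -4]
q=3: [14, -9, 5]
Optimal cycle mean attained by: cycle 1->2->1, total 3 + (-5), length 2.
Answer: λ = -1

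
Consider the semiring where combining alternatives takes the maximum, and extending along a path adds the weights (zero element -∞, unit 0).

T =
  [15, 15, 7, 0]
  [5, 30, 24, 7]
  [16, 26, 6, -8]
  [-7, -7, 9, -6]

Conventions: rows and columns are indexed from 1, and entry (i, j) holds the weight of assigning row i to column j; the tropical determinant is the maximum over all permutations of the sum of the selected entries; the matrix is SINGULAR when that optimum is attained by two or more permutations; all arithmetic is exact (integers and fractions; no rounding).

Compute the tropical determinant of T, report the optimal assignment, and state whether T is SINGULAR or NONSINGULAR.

σ = (1, 2, 3, 4): 15 + 30 + 6 + (-6) = 45
σ = (1, 2, 4, 3): 15 + 30 + (-8) + 9 = 46
σ = (1, 3, 2, 4): 15 + 24 + 26 + (-6) = 59
σ = (1, 3, 4, 2): 15 + 24 + (-8) + (-7) = 24
σ = (1, 4, 2, 3): 15 + 7 + 26 + 9 = 57
σ = (1, 4, 3, 2): 15 + 7 + 6 + (-7) = 21
σ = (2, 1, 3, 4): 15 + 5 + 6 + (-6) = 20
σ = (2, 1, 4, 3): 15 + 5 + (-8) + 9 = 21
σ = (2, 3, 1, 4): 15 + 24 + 16 + (-6) = 49
σ = (2, 3, 4, 1): 15 + 24 + (-8) + (-7) = 24
σ = (2, 4, 1, 3): 15 + 7 + 16 + 9 = 47
σ = (2, 4, 3, 1): 15 + 7 + 6 + (-7) = 21
σ = (3, 1, 2, 4): 7 + 5 + 26 + (-6) = 32
σ = (3, 1, 4, 2): 7 + 5 + (-8) + (-7) = -3
σ = (3, 2, 1, 4): 7 + 30 + 16 + (-6) = 47
σ = (3, 2, 4, 1): 7 + 30 + (-8) + (-7) = 22
σ = (3, 4, 1, 2): 7 + 7 + 16 + (-7) = 23
σ = (3, 4, 2, 1): 7 + 7 + 26 + (-7) = 33
σ = (4, 1, 2, 3): 0 + 5 + 26 + 9 = 40
σ = (4, 1, 3, 2): 0 + 5 + 6 + (-7) = 4
σ = (4, 2, 1, 3): 0 + 30 + 16 + 9 = 55
σ = (4, 2, 3, 1): 0 + 30 + 6 + (-7) = 29
σ = (4, 3, 1, 2): 0 + 24 + 16 + (-7) = 33
σ = (4, 3, 2, 1): 0 + 24 + 26 + (-7) = 43
Optimal value attained by: σ = (1, 3, 2, 4).
Answer: det⊕(T) = 59; verdict: NONSINGULAR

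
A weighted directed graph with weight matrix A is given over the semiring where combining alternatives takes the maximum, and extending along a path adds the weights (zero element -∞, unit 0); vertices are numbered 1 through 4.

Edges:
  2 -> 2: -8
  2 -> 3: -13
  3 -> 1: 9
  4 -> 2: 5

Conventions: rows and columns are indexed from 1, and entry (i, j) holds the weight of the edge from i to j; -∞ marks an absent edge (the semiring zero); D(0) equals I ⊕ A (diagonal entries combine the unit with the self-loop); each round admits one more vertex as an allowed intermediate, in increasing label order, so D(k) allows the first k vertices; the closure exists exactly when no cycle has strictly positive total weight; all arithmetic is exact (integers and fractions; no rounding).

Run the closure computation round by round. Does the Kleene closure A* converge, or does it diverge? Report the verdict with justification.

D(0):
  [0, -∞, -∞, -∞]
  [-∞, 0, -13, -∞]
  [9, -∞, 0, -∞]
  [-∞, 5, -∞, 0]
D(1):
  [0, -∞, -∞, -∞]
  [-∞, 0, -13, -∞]
  [9, -∞, 0, -∞]
  [-∞, 5, -∞, 0]
D(2):
  [0, -∞, -∞, -∞]
  [-∞, 0, -13, -∞]
  [9, -∞, 0, -∞]
  [-∞, 5, -8, 0]
D(3):
  [0, -∞, -∞, -∞]
  [-4, 0, -13, -∞]
  [9, -∞, 0, -∞]
  [1, 5, -8, 0]
D(4):
  [0, -∞, -∞, -∞]
  [-4, 0, -13, -∞]
  [9, -∞, 0, -∞]
  [1, 5, -8, 0]
Key observation: every diagonal entry stays at the unit through all rounds, so no improving cycle exists.
Answer: CONVERGES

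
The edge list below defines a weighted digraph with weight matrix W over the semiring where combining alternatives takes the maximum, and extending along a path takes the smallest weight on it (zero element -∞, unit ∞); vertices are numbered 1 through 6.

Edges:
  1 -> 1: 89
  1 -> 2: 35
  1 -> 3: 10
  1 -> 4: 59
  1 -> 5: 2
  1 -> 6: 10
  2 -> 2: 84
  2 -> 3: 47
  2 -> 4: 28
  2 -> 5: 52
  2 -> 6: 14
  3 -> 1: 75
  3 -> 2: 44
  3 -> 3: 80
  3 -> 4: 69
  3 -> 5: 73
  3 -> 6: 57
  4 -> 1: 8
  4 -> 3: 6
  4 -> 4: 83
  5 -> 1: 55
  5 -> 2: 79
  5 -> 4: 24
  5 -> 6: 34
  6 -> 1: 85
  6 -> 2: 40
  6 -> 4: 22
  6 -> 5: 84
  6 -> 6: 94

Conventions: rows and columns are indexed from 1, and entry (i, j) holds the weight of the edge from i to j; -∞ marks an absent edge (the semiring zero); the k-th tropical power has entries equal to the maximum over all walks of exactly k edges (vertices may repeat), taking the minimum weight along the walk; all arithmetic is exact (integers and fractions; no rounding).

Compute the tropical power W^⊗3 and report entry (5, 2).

W^⊗2:
  [89, 35, 35, 59, 35, 14]
  [52, 84, 47, 47, 52, 47]
  [75, 73, 80, 69, 73, 57]
  [8, 8, 8, 83, 6, 8]
  [55, 79, 47, 55, 52, 34]
  [85, 79, 40, 59, 84, 94]
W^⊗3:
  [89, 35, 35, 59, 35, 35]
  [52, 84, 47, 52, 52, 47]
  [75, 73, 80, 69, 73, 57]
  [8, 8, 8, 83, 8, 8]
  [55, 79, 47, 55, 52, 47]
  [85, 79, 47, 59, 84, 94]
Key observation: the optimum is the walk 5->2->2->2, with weight 79 min 84 min 84 = 79.
Optimal value attained by: walk 5->2->2->2.
Answer: (W^⊗3)[5][2] = 79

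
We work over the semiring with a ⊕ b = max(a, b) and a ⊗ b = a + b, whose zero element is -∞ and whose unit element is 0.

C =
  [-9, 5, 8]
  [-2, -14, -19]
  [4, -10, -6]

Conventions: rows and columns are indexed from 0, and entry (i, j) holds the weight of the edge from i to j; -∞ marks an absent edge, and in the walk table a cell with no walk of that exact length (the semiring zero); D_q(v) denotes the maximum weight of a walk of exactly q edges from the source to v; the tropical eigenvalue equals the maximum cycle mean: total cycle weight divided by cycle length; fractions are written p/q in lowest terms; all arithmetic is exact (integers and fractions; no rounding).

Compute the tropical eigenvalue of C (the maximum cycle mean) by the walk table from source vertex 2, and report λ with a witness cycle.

q=0: [-∞, -∞, 0]
q=1: [4, -10, -6]
q=2: [-2, 9, 12]
q=3: [16, 3, 6]
Optimal cycle mean attained by: cycle 0->2->0, total 8 + 4, length 2.
Answer: λ = 6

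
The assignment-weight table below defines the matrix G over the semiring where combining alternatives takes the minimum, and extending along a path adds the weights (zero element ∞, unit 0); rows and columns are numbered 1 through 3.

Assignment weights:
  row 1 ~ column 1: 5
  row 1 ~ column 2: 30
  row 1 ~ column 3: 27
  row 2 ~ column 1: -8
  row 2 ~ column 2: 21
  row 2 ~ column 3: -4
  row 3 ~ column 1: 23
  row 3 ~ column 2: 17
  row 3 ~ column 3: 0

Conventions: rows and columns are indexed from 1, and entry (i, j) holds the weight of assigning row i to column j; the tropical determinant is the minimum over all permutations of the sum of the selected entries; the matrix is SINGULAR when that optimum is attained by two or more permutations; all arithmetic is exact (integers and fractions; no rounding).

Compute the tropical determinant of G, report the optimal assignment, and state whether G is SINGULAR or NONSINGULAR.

σ = (1, 2, 3): 5 + 21 + 0 = 26
σ = (1, 3, 2): 5 + (-4) + 17 = 18
σ = (2, 1, 3): 30 + (-8) + 0 = 22
σ = (2, 3, 1): 30 + (-4) + 23 = 49
σ = (3, 1, 2): 27 + (-8) + 17 = 36
σ = (3, 2, 1): 27 + 21 + 23 = 71
Optimal value attained by: σ = (1, 3, 2).
Answer: det⊕(G) = 18; verdict: NONSINGULAR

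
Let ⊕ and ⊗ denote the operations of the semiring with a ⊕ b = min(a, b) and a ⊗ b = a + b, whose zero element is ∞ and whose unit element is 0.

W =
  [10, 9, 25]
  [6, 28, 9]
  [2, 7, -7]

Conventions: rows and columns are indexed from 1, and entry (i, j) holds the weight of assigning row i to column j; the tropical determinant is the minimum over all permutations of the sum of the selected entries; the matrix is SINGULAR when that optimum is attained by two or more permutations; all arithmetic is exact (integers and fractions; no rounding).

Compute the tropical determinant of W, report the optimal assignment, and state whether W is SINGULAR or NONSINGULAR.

σ = (1, 2, 3): 10 + 28 + (-7) = 31
σ = (1, 3, 2): 10 + 9 + 7 = 26
σ = (2, 1, 3): 9 + 6 + (-7) = 8
σ = (2, 3, 1): 9 + 9 + 2 = 20
σ = (3, 1, 2): 25 + 6 + 7 = 38
σ = (3, 2, 1): 25 + 28 + 2 = 55
Optimal value attained by: σ = (2, 1, 3).
Answer: det⊕(W) = 8; verdict: NONSINGULAR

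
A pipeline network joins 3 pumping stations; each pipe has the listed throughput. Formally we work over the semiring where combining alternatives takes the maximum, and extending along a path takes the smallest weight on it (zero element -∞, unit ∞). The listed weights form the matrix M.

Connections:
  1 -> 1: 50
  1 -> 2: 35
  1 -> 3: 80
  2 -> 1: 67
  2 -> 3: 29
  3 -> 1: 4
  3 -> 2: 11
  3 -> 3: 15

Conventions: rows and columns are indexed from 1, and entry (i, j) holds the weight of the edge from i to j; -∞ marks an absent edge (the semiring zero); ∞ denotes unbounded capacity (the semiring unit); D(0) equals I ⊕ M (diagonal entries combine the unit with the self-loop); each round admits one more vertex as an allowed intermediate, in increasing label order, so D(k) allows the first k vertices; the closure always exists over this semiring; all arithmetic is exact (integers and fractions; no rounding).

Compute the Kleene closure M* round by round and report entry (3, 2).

D(0):
  [∞, 35, 80]
  [67, ∞, 29]
  [4, 11, ∞]
D(1):
  [∞, 35, 80]
  [67, ∞, 67]
  [4, 11, ∞]
D(2):
  [∞, 35, 80]
  [67, ∞, 67]
  [11, 11, ∞]
D(3):
  [∞, 35, 80]
  [67, ∞, 67]
  [11, 11, ∞]
Answer: M*[3][2] = 11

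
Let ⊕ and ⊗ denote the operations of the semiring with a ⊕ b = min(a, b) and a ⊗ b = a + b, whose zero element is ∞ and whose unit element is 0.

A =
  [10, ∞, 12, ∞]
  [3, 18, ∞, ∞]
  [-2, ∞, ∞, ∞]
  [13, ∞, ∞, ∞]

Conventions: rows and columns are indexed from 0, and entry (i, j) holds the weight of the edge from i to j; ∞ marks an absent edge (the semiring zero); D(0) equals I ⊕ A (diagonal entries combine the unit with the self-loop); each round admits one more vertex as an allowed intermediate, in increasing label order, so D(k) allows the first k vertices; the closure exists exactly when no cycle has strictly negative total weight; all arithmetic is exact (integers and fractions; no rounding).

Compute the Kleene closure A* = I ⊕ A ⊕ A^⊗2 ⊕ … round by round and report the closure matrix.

D(0):
  [0, ∞, 12, ∞]
  [3, 0, ∞, ∞]
  [-2, ∞, 0, ∞]
  [13, ∞, ∞, 0]
D(1):
  [0, ∞, 12, ∞]
  [3, 0, 15, ∞]
  [-2, ∞, 0, ∞]
  [13, ∞, 25, 0]
D(2):
  [0, ∞, 12, ∞]
  [3, 0, 15, ∞]
  [-2, ∞, 0, ∞]
  [13, ∞, 25, 0]
D(3):
  [0, ∞, 12, ∞]
  [3, 0, 15, ∞]
  [-2, ∞, 0, ∞]
  [13, ∞, 25, 0]
D(4):
  [0, ∞, 12, ∞]
  [3, 0, 15, ∞]
  [-2, ∞, 0, ∞]
  [13, ∞, 25, 0]
Answer: A* = [[0, ∞, 12, ∞], [3, 0, 15, ∞], [-2, ∞, 0, ∞], [13, ∞, 25, 0]]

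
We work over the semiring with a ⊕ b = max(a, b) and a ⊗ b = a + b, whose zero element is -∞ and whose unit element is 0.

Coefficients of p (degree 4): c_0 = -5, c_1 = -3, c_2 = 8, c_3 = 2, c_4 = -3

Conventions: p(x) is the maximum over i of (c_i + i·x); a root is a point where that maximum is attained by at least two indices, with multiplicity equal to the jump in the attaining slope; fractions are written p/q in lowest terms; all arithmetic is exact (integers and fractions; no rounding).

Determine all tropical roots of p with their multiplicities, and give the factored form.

hull edge (i=0, c=-5) to (i=2, c=8): slope 13/2, span 2
hull edge (i=2, c=8) to (i=4, c=-3): slope -11/2, span 2
Factored form: p(x) = -3 ⊗ (x ⊕ (-13/2)) ⊗ (x ⊕ (-13/2)) ⊗ (x ⊕ 11/2) ⊗ (x ⊕ 11/2)
Answer: roots = -13/2 (mult 2), 11/2 (mult 2)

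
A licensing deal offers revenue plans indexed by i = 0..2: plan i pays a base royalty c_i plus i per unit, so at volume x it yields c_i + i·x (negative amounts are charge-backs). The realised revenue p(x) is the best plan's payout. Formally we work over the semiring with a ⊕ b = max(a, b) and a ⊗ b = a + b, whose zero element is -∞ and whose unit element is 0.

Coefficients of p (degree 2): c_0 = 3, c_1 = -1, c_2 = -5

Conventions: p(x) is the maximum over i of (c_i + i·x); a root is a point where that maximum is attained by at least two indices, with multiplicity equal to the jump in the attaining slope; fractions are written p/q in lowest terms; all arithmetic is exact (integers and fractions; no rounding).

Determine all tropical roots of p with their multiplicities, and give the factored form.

hull edge (i=0, c=3) to (i=2, c=-5): slope -4, span 2
Factored form: p(x) = -5 ⊗ (x ⊕ 4) ⊗ (x ⊕ 4)
Answer: roots = 4 (mult 2)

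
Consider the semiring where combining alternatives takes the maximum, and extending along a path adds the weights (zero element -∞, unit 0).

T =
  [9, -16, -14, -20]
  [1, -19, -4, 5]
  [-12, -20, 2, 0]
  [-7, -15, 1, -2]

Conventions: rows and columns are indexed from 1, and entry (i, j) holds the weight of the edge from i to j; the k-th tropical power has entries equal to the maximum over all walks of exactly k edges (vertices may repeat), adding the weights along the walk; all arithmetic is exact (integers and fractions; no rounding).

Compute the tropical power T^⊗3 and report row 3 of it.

T^⊗2:
  [18, -7, -5, -11]
  [10, -10, 6, 3]
  [-3, -15, 4, 2]
  [2, -17, 3, 1]
T^⊗3:
  [27, 2, 4, -2]
  [19, -6, 8, 6]
  [6, -13, 6, 4]
  [11, -14, 5, 3]
Answer: row 3 of T^⊗3 = [6, -13, 6, 4]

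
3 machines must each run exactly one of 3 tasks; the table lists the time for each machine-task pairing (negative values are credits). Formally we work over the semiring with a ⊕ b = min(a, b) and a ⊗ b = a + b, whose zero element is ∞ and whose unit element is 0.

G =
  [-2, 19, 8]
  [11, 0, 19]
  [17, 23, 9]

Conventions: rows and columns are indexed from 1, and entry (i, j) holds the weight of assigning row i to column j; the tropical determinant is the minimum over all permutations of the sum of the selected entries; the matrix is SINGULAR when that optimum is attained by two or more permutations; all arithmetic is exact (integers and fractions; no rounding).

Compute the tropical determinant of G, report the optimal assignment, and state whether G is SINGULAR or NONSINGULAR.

σ = (1, 2, 3): (-2) + 0 + 9 = 7
σ = (1, 3, 2): (-2) + 19 + 23 = 40
σ = (2, 1, 3): 19 + 11 + 9 = 39
σ = (2, 3, 1): 19 + 19 + 17 = 55
σ = (3, 1, 2): 8 + 11 + 23 = 42
σ = (3, 2, 1): 8 + 0 + 17 = 25
Optimal value attained by: σ = (1, 2, 3).
Answer: det⊕(G) = 7; verdict: NONSINGULAR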